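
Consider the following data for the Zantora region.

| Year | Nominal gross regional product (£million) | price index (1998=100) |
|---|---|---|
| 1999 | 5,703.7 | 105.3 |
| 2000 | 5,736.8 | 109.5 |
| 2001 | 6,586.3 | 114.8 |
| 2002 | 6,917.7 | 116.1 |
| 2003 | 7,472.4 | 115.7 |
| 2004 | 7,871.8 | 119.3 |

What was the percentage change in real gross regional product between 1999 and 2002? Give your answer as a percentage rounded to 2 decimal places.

Real gross regional product 1999 = 5703.7/1.053 = 5416.62.
Real gross regional product 2002 = 6917.7/1.161 = 5958.40.
Change = 5958.40/5416.62 − 1 = 0.1000.

10.00%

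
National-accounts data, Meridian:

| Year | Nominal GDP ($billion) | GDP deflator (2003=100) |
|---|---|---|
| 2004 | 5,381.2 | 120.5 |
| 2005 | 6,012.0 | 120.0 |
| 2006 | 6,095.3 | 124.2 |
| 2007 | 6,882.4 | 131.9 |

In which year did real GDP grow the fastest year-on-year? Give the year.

2005: real = 6012.0/1.200 = 5010.00; growth vs 2004 (4465.73) = 12.19%.
2006: real = 6095.3/1.242 = 4907.65; growth vs 2005 (5010.00) = -2.04%.
2007: real = 6882.4/1.319 = 5217.89; growth vs 2006 (4907.65) = 6.32%.

2005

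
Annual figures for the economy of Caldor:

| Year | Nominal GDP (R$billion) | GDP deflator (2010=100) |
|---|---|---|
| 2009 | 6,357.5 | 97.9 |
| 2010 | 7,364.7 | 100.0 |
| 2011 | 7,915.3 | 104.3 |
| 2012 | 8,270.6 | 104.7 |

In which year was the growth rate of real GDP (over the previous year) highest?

2010: real = 7364.7/1.000 = 7364.70; growth vs 2009 (6493.87) = 13.41%.
2011: real = 7915.3/1.043 = 7588.97; growth vs 2010 (7364.70) = 3.05%.
2012: real = 8270.6/1.047 = 7899.33; growth vs 2011 (7588.97) = 4.09%.

2010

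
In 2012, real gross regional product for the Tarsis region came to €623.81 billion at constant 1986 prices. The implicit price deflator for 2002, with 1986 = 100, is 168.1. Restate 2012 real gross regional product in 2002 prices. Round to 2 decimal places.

Real gross regional product in 2002 prices = Real gross regional product in 1986 prices × (P_2002/P_1986) = 623.81 × 1.681 = 1048.62.

€1,048.62 billion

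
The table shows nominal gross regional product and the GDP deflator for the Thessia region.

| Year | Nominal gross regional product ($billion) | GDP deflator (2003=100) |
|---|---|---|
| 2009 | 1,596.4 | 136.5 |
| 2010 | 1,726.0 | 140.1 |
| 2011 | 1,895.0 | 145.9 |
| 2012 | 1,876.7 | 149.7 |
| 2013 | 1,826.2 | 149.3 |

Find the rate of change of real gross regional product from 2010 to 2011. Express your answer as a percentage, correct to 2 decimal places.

5.43%

Real gross regional product 2010 = 1726.0/1.401 = 1231.98.
Real gross regional product 2011 = 1895.0/1.459 = 1298.83.
Change = 1298.83/1231.98 − 1 = 0.0543.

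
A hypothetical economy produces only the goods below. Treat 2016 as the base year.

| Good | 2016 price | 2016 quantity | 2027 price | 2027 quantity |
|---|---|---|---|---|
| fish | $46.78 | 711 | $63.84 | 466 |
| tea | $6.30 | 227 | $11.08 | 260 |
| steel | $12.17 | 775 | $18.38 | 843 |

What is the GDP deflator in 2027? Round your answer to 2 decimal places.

Nominal GDP 2027 = 63.84·466 + 11.08·260 + 18.38·843 = 48124.58.
Real GDP 2027 (at 2016 prices) = 46.78·466 + 6.30·260 + 12.17·843 = 33696.79.
Deflator = Nominal/Real × 100 = 48124.58/33696.79 × 100 = 142.817.

142.82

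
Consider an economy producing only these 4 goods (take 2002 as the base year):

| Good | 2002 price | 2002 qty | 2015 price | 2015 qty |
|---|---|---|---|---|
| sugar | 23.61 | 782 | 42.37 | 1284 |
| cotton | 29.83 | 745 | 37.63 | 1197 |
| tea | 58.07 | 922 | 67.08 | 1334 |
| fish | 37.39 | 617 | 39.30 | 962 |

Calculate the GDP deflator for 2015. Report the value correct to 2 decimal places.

Nominal GDP 2015 = 42.37·1284 + 37.63·1197 + 67.08·1334 + 39.30·962 = 226737.51.
Real GDP 2015 (at 2002 prices) = 23.61·1284 + 29.83·1197 + 58.07·1334 + 37.39·962 = 179456.31.
Deflator = Nominal/Real × 100 = 226737.51/179456.31 × 100 = 126.347.

126.35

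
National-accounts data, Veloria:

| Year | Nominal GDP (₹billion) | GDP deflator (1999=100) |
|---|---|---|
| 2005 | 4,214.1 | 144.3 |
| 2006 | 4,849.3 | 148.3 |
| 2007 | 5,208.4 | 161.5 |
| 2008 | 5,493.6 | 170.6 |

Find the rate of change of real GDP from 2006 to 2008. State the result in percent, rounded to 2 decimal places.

-1.52%

Real GDP 2006 = 4849.3/1.483 = 3269.93.
Real GDP 2008 = 5493.6/1.706 = 3220.16.
Change = 3220.16/3269.93 − 1 = -0.0152.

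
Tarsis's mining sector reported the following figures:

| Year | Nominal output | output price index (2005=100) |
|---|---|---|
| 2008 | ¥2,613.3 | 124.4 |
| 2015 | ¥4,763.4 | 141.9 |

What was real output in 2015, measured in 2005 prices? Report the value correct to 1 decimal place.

Real output = Nominal / (output price index/100) = 4763.4 / 1.419 = 3356.87.

¥3,356.9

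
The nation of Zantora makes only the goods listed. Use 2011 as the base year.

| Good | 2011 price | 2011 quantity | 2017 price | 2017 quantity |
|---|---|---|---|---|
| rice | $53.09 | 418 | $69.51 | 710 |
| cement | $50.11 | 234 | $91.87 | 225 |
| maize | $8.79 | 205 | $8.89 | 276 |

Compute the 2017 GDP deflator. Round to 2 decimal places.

141.02

Nominal GDP 2017 = 69.51·710 + 91.87·225 + 8.89·276 = 72476.49.
Real GDP 2017 (at 2011 prices) = 53.09·710 + 50.11·225 + 8.79·276 = 51394.69.
Deflator = Nominal/Real × 100 = 72476.49/51394.69 × 100 = 141.019.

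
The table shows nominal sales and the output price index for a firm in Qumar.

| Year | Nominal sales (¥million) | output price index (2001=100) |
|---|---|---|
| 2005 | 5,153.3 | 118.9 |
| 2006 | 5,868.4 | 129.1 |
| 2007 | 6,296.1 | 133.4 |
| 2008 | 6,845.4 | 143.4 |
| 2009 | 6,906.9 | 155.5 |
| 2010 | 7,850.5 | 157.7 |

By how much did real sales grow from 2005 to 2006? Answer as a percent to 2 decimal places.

Real sales 2005 = 5153.3/1.189 = 4334.15.
Real sales 2006 = 5868.4/1.291 = 4545.62.
Change = 4545.62/4334.15 − 1 = 0.0488.

4.88%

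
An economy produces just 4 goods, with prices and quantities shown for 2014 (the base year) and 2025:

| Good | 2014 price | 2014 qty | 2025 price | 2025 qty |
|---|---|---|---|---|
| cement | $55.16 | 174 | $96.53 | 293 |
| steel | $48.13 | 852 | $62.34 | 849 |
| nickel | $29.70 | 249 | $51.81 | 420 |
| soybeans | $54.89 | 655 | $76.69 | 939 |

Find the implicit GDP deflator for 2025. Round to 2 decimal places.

Nominal GDP 2025 = 96.53·293 + 62.34·849 + 51.81·420 + 76.69·939 = 174982.06.
Real GDP 2025 (at 2014 prices) = 55.16·293 + 48.13·849 + 29.70·420 + 54.89·939 = 121039.96.
Deflator = Nominal/Real × 100 = 174982.06/121039.96 × 100 = 144.566.

144.57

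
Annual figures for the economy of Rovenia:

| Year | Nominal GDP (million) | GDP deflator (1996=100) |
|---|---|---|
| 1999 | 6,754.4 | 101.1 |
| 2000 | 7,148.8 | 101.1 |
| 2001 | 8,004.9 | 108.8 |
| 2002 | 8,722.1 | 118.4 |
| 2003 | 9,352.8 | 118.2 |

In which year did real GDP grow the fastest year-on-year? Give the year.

2000: real = 7148.8/1.011 = 7071.02; growth vs 1999 (6680.91) = 5.84%.
2001: real = 8004.9/1.088 = 7357.44; growth vs 2000 (7071.02) = 4.05%.
2002: real = 8722.1/1.184 = 7366.64; growth vs 2001 (7357.44) = 0.13%.
2003: real = 9352.8/1.182 = 7912.69; growth vs 2002 (7366.64) = 7.41%.

2003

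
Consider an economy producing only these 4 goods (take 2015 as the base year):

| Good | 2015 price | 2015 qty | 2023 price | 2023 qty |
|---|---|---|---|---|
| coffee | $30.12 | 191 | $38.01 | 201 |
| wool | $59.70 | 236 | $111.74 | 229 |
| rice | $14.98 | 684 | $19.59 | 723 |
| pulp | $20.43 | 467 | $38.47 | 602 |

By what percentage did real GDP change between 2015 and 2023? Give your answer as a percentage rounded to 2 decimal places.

8.14%

Real GDP 2015 = Nominal GDP 2015 = 30.12·191 + 59.70·236 + 14.98·684 + 20.43·467 = 39629.25.
Real GDP 2023 (at 2015 prices) = 30.12·201 + 59.70·229 + 14.98·723 + 20.43·602 = 42854.82.
Real growth = 42854.82/39629.25 − 1 = 0.0814.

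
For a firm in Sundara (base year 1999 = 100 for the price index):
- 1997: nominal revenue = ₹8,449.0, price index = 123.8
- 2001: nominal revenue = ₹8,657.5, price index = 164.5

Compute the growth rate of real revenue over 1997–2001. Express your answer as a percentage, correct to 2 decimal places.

Deflate each year: 1997 → 8449.0/1.238 = 6824.72; 2001 → 8657.5/1.645 = 5262.92.
So real revenue changed by 5262.92/6824.72 − 1 = -0.2288, i.e. -22.88%.

-22.88%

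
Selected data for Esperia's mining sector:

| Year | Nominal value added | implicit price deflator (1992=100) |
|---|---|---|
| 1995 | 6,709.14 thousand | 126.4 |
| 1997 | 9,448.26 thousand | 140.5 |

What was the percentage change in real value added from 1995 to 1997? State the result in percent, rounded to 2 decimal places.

26.69%

Real value added 1995 = 6709.14 / 1.264 = 5307.86.
Real value added 1997 = 9448.26 / 1.405 = 6724.74.
Real growth = 6724.74 / 5307.86 − 1 = 0.2669.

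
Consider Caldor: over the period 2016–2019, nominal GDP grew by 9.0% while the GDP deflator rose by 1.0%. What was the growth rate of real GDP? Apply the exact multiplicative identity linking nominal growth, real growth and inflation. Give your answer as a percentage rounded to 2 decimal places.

7.92%

(1 + g_nom) = (1 + g_real)(1 + π), so g_real = 1.0900 / 1.0100 − 1 = 0.07921.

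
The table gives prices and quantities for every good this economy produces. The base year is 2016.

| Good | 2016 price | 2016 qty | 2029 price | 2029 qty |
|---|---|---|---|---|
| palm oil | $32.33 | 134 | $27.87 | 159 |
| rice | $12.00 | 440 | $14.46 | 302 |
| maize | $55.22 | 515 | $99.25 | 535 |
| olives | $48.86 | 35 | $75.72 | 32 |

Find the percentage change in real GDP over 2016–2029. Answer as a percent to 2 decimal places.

0.28%

Real GDP 2016 = Nominal GDP 2016 = 32.33·134 + 12.00·440 + 55.22·515 + 48.86·35 = 39760.62.
Real GDP 2029 (at 2016 prices) = 32.33·159 + 12.00·302 + 55.22·535 + 48.86·32 = 39870.69.
Real growth = 39870.69/39760.62 − 1 = 0.0028.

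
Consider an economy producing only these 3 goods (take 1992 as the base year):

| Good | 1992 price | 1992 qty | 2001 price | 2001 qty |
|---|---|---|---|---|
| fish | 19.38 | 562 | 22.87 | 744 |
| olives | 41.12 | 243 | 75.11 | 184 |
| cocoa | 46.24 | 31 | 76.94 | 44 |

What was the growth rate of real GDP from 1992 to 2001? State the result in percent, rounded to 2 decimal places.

7.63%

Real GDP 1992 = Nominal GDP 1992 = 19.38·562 + 41.12·243 + 46.24·31 = 22317.16.
Real GDP 2001 (at 1992 prices) = 19.38·744 + 41.12·184 + 46.24·44 = 24019.36.
Real growth = 24019.36/22317.16 − 1 = 0.0763.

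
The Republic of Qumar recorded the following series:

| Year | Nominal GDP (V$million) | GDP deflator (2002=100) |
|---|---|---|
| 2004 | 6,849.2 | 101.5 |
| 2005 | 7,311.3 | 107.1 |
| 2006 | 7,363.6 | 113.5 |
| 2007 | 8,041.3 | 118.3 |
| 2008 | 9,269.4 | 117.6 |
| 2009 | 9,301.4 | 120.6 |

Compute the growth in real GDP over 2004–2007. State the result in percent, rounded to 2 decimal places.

Real GDP 2004 = 6849.2/1.015 = 6747.98.
Real GDP 2007 = 8041.3/1.183 = 6797.38.
Change = 6797.38/6747.98 − 1 = 0.0073.

0.73%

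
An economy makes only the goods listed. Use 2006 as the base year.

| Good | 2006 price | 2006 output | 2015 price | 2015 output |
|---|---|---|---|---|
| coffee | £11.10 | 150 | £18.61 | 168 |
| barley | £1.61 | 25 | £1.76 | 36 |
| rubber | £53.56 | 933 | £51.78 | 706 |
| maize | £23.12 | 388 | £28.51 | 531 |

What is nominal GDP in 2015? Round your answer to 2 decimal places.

Nominal GDP 2015 = Σ (p_2015 × q_2015) = 18.61·168 + 1.76·36 + 51.78·706 + 28.51·531 = 54885.33.

£54885.33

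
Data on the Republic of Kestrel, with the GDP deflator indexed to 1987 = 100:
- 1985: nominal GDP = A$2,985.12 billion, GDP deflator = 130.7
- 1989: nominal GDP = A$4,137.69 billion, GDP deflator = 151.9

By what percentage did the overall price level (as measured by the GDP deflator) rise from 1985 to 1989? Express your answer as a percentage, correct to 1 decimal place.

Price-level change = 151.9 / 130.7 − 1 = 0.1622.

16.2%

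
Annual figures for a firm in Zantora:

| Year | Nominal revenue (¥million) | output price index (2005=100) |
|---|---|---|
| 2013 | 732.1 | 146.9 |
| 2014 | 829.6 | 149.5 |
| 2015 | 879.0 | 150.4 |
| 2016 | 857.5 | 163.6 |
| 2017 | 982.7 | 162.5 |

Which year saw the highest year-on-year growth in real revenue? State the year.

2014: real = 829.6/1.495 = 554.92; growth vs 2013 (498.37) = 11.35%.
2015: real = 879.0/1.504 = 584.44; growth vs 2014 (554.92) = 5.32%.
2016: real = 857.5/1.636 = 524.14; growth vs 2015 (584.44) = -10.32%.
2017: real = 982.7/1.625 = 604.74; growth vs 2016 (524.14) = 15.38%.

2017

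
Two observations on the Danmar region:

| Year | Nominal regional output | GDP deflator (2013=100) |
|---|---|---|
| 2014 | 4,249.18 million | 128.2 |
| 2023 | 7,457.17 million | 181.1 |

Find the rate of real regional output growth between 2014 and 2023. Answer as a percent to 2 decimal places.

Real regional output 2014 = 4249.18 / 1.282 = 3314.49.
Real regional output 2023 = 7457.17 / 1.811 = 4117.71.
Real growth = 4117.71 / 3314.49 − 1 = 0.2423.

24.23%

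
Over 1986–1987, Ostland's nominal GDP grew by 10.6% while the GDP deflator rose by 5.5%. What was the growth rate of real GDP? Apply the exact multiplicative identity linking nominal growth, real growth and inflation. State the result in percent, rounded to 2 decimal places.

(1 + g_nom) = (1 + g_real)(1 + π), so g_real = 1.1060 / 1.0550 − 1 = 0.04834.

4.83%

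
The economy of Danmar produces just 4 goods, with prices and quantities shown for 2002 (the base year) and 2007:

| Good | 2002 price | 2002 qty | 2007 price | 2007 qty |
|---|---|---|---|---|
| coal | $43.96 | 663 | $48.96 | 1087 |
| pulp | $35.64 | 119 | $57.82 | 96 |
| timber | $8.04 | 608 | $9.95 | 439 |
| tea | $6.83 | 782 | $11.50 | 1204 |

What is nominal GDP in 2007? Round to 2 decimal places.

$76984.29

Nominal GDP 2007 = Σ (p_2007 × q_2007) = 48.96·1087 + 57.82·96 + 9.95·439 + 11.50·1204 = 76984.29.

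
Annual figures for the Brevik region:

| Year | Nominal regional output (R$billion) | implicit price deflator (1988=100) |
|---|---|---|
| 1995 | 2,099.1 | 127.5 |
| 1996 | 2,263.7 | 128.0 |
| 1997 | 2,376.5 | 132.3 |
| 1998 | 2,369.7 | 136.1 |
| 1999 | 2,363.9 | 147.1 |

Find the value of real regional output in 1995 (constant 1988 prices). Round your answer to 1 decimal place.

R$1,646.4 billion

Real regional output 1995 = 2099.1 / 1.275 = 1646.35.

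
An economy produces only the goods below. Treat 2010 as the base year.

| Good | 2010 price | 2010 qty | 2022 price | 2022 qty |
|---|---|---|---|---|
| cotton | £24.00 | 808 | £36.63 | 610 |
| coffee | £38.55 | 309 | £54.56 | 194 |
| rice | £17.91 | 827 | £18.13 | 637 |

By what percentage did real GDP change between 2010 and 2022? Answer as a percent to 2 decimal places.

Real GDP 2010 = Nominal GDP 2010 = 24.00·808 + 38.55·309 + 17.91·827 = 46115.52.
Real GDP 2022 (at 2010 prices) = 24.00·610 + 38.55·194 + 17.91·637 = 33527.37.
Real growth = 33527.37/46115.52 − 1 = -0.2730.

-27.30%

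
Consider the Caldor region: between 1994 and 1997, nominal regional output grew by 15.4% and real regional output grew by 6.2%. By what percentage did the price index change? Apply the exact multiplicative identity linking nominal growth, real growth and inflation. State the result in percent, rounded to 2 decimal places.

8.66%

(1 + g_nom) = (1 + g_real)(1 + π), so π = 1.1540 / 1.0620 − 1 = 0.08663.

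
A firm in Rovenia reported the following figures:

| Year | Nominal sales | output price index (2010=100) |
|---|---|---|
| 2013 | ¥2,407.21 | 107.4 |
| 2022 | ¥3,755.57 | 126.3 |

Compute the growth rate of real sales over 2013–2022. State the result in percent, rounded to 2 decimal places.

Real sales 2013 = 2407.21 / 1.074 = 2241.35.
Real sales 2022 = 3755.57 / 1.263 = 2973.53.
Real growth = 2973.53 / 2241.35 − 1 = 0.3267.

32.67%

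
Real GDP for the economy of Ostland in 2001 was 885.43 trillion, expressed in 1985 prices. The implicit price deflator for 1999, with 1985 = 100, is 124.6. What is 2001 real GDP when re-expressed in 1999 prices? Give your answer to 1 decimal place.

Real GDP in 1999 prices = Real GDP in 1985 prices × (P_1999/P_1985) = 885.43 × 1.246 = 1103.25.

1,103.2 trillion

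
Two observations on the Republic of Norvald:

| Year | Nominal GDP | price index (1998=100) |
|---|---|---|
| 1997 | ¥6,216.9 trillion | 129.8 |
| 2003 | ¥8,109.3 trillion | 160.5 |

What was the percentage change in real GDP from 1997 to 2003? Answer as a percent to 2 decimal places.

5.49%

Real GDP 1997 = 6216.9 / 1.298 = 4789.60.
Real GDP 2003 = 8109.3 / 1.605 = 5052.52.
Real growth = 5052.52 / 4789.60 − 1 = 0.0549.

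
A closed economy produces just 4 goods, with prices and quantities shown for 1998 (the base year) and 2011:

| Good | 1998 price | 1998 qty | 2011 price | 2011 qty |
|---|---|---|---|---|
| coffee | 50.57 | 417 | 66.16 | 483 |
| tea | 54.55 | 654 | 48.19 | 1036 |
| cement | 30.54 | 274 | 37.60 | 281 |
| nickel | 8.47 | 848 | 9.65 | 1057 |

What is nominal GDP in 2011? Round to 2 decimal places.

Nominal GDP 2011 = Σ (p_2011 × q_2011) = 66.16·483 + 48.19·1036 + 37.60·281 + 9.65·1057 = 102645.77.

102645.77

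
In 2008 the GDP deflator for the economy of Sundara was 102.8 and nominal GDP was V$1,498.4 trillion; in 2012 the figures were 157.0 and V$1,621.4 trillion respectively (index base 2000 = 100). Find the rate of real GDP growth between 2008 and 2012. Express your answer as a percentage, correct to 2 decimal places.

-29.15%

Real GDP 2008 = 1498.4 / 1.028 = 1457.59.
Real GDP 2012 = 1621.4 / 1.570 = 1032.74.
Real growth = 1032.74 / 1457.59 − 1 = -0.2915.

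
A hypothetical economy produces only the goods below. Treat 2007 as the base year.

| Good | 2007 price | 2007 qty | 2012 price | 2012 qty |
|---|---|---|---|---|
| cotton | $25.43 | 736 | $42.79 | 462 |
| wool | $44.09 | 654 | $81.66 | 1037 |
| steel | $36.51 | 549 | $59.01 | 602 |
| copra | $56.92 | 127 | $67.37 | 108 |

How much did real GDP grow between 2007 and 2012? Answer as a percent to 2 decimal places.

14.40%

Real GDP 2007 = Nominal GDP 2007 = 25.43·736 + 44.09·654 + 36.51·549 + 56.92·127 = 74824.17.
Real GDP 2012 (at 2007 prices) = 25.43·462 + 44.09·1037 + 36.51·602 + 56.92·108 = 85596.37.
Real growth = 85596.37/74824.17 − 1 = 0.1440.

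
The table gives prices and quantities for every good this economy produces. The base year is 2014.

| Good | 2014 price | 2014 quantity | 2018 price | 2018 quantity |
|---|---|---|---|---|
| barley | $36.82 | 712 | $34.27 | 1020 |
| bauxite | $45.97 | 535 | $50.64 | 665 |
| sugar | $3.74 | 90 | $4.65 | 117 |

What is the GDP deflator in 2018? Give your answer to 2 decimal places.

Nominal GDP 2018 = 34.27·1020 + 50.64·665 + 4.65·117 = 69175.05.
Real GDP 2018 (at 2014 prices) = 36.82·1020 + 45.97·665 + 3.74·117 = 68564.03.
Deflator = Nominal/Real × 100 = 69175.05/68564.03 × 100 = 100.891.

100.89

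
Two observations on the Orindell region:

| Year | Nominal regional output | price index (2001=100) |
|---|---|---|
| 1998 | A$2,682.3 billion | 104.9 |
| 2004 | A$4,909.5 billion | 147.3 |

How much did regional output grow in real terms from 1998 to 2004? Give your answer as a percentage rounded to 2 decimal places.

30.35%

Real regional output 1998 = 2682.3 / 1.049 = 2557.01.
Real regional output 2004 = 4909.5 / 1.473 = 3332.99.
Real growth = 3332.99 / 2557.01 − 1 = 0.3035.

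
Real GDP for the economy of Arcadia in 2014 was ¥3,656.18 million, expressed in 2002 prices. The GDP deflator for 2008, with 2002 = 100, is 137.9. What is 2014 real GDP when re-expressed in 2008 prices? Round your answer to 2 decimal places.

Real GDP in 2008 prices = Real GDP in 2002 prices × (P_2008/P_2002) = 3656.18 × 1.379 = 5041.87.

¥5,041.87 million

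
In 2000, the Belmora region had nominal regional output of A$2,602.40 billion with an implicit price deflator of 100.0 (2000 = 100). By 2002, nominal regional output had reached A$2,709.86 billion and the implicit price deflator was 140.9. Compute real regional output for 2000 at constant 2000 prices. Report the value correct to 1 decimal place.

A$2,602.4 billion

Real regional output = Nominal / (implicit price deflator/100) = 2602.40 / 1.000 = 2602.40.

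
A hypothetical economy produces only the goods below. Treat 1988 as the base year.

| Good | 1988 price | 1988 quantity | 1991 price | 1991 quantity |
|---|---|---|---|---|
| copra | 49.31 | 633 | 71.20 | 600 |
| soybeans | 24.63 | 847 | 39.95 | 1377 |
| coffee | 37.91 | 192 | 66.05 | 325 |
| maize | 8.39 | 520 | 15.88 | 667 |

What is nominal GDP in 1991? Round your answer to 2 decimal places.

129789.36

Nominal GDP 1991 = Σ (p_1991 × q_1991) = 71.20·600 + 39.95·1377 + 66.05·325 + 15.88·667 = 129789.36.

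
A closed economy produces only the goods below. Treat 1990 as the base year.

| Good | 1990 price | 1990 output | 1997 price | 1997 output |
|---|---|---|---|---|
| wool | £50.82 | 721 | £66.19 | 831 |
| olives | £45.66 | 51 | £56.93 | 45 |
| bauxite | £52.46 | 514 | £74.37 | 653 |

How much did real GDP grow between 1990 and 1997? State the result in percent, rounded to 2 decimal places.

Real GDP 1990 = Nominal GDP 1990 = 50.82·721 + 45.66·51 + 52.46·514 = 65934.32.
Real GDP 1997 (at 1990 prices) = 50.82·831 + 45.66·45 + 52.46·653 = 78542.50.
Real growth = 78542.50/65934.32 − 1 = 0.1912.

19.12%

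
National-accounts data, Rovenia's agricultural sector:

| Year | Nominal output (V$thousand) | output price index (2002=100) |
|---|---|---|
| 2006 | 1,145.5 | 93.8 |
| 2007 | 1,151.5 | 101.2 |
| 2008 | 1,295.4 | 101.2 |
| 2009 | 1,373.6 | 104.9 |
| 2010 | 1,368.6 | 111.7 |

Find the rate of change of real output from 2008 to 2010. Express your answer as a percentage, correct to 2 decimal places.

Real output 2008 = 1295.4/1.012 = 1280.04.
Real output 2010 = 1368.6/1.117 = 1225.25.
Change = 1225.25/1280.04 − 1 = -0.0428.

-4.28%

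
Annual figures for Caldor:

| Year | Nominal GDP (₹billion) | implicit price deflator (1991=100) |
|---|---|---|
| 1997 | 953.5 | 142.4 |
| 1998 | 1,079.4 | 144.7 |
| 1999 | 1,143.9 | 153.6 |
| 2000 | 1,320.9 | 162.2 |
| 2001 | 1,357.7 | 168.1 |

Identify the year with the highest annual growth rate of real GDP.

1998

1998: real = 1079.4/1.447 = 745.96; growth vs 1997 (669.59) = 11.41%.
1999: real = 1143.9/1.536 = 744.73; growth vs 1998 (745.96) = -0.16%.
2000: real = 1320.9/1.622 = 814.36; growth vs 1999 (744.73) = 9.35%.
2001: real = 1357.7/1.681 = 807.67; growth vs 2000 (814.36) = -0.82%.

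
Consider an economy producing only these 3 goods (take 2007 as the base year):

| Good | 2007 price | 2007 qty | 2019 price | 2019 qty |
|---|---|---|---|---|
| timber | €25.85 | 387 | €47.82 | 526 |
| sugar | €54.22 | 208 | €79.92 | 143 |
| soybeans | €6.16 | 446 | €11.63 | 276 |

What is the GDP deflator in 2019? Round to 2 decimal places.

Nominal GDP 2019 = 47.82·526 + 79.92·143 + 11.63·276 = 39791.76.
Real GDP 2019 (at 2007 prices) = 25.85·526 + 54.22·143 + 6.16·276 = 23050.72.
Deflator = Nominal/Real × 100 = 39791.76/23050.72 × 100 = 172.627.

172.63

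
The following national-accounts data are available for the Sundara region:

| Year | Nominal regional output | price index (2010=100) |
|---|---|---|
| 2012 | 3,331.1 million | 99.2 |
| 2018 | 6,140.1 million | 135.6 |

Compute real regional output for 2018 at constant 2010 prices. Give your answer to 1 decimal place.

Real regional output = Nominal / (price index/100) = 6140.1 / 1.356 = 4528.10.

4,528.1 million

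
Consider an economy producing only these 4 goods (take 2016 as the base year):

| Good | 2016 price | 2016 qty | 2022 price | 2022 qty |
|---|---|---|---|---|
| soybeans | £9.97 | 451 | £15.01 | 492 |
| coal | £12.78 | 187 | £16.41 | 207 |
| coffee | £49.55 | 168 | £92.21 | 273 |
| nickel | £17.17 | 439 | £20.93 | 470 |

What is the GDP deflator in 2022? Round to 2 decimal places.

157.10

Nominal GDP 2022 = 15.01·492 + 16.41·207 + 92.21·273 + 20.93·470 = 45792.22.
Real GDP 2022 (at 2016 prices) = 9.97·492 + 12.78·207 + 49.55·273 + 17.17·470 = 29147.75.
Deflator = Nominal/Real × 100 = 45792.22/29147.75 × 100 = 157.104.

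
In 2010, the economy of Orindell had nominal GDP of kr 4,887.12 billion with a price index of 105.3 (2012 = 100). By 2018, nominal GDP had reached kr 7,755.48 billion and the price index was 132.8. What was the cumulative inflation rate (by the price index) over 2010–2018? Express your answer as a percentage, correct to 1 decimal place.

26.1%

Price-level change = 132.8 / 105.3 − 1 = 0.2612.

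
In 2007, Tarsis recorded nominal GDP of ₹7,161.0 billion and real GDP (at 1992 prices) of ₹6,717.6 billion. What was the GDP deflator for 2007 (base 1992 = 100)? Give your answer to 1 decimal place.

GDP deflator = (Nominal / Real) × 100 = 7161.0 / 6717.6 × 100 = 106.60.

106.6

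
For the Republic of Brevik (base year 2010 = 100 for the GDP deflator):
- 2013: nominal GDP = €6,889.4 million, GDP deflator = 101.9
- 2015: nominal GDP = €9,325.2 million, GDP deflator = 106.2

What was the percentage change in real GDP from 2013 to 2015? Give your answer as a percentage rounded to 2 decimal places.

Deflate each year: 2013 → 6889.4/1.019 = 6760.94; 2015 → 9325.2/1.062 = 8780.79.
So real GDP changed by 8780.79/6760.94 − 1 = 0.2988, i.e. 29.88%.

29.88%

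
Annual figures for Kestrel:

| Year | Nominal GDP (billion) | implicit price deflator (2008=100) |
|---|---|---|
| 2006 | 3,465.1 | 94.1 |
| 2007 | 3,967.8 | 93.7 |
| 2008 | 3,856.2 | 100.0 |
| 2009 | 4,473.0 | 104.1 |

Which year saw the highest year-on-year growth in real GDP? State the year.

2007: real = 3967.8/0.937 = 4234.58; growth vs 2006 (3682.36) = 15.00%.
2008: real = 3856.2/1.000 = 3856.20; growth vs 2007 (4234.58) = -8.94%.
2009: real = 4473.0/1.041 = 4296.83; growth vs 2008 (3856.20) = 11.43%.

2007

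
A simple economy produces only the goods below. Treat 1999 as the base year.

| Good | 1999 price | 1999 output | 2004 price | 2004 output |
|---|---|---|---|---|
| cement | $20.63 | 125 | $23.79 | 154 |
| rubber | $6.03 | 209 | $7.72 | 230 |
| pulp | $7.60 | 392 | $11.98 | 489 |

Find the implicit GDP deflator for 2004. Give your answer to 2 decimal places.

136.44

Nominal GDP 2004 = 23.79·154 + 7.72·230 + 11.98·489 = 11297.48.
Real GDP 2004 (at 1999 prices) = 20.63·154 + 6.03·230 + 7.60·489 = 8280.32.
Deflator = Nominal/Real × 100 = 11297.48/8280.32 × 100 = 136.438.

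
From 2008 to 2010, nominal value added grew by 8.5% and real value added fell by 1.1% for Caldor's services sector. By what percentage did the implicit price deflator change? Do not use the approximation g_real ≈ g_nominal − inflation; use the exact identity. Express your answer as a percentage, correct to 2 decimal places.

(1 + g_nom) = (1 + g_real)(1 + π), so π = 1.0850 / 0.9890 − 1 = 0.09707.

9.71%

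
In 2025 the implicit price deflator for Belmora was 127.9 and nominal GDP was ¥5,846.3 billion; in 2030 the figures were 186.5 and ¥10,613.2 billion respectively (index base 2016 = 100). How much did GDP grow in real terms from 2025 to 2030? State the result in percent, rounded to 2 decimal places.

Deflate each year: 2025 → 5846.3/1.279 = 4570.99; 2030 → 10613.2/1.865 = 5690.72.
So real GDP changed by 5690.72/4570.99 − 1 = 0.2450, i.e. 24.50%.

24.50%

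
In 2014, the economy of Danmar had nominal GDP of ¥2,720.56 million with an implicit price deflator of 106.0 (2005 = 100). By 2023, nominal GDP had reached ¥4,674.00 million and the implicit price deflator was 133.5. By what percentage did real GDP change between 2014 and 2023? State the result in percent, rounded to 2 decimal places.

Real GDP 2014 = 2720.56 / 1.060 = 2566.57.
Real GDP 2023 = 4674.00 / 1.335 = 3501.12.
Real growth = 3501.12 / 2566.57 − 1 = 0.3641.

36.41%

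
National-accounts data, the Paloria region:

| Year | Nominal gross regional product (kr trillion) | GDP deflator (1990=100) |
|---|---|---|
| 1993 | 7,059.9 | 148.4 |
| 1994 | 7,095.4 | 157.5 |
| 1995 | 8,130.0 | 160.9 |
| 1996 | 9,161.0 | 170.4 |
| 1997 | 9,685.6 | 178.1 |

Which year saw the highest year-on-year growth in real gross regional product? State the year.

1995

1994: real = 7095.4/1.575 = 4505.02; growth vs 1993 (4757.35) = -5.30%.
1995: real = 8130.0/1.609 = 5052.83; growth vs 1994 (4505.02) = 12.16%.
1996: real = 9161.0/1.704 = 5376.17; growth vs 1995 (5052.83) = 6.40%.
1997: real = 9685.6/1.781 = 5438.29; growth vs 1996 (5376.17) = 1.16%.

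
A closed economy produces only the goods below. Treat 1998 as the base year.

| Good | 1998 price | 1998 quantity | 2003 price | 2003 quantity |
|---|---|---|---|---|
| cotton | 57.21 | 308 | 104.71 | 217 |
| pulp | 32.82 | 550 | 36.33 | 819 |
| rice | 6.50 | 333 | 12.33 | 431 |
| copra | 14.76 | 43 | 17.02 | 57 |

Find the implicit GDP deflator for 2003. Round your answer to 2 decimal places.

Nominal GDP 2003 = 104.71·217 + 36.33·819 + 12.33·431 + 17.02·57 = 58760.71.
Real GDP 2003 (at 1998 prices) = 57.21·217 + 32.82·819 + 6.50·431 + 14.76·57 = 42936.97.
Deflator = Nominal/Real × 100 = 58760.71/42936.97 × 100 = 136.853.

136.85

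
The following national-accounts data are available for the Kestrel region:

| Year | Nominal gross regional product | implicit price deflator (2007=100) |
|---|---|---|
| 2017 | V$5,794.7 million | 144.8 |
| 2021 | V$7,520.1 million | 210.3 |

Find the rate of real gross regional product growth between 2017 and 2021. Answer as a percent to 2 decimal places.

-10.64%

Real gross regional product 2017 = 5794.7 / 1.448 = 4001.86.
Real gross regional product 2021 = 7520.1 / 2.103 = 3575.89.
Real growth = 3575.89 / 4001.86 − 1 = -0.1064.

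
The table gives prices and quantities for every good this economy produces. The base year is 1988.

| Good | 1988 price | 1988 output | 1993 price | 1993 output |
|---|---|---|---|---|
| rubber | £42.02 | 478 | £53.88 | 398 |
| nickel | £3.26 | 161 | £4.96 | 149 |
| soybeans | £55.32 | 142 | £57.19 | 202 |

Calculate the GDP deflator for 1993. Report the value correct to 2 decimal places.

Nominal GDP 1993 = 53.88·398 + 4.96·149 + 57.19·202 = 33735.66.
Real GDP 1993 (at 1988 prices) = 42.02·398 + 3.26·149 + 55.32·202 = 28384.34.
Deflator = Nominal/Real × 100 = 33735.66/28384.34 × 100 = 118.853.

118.85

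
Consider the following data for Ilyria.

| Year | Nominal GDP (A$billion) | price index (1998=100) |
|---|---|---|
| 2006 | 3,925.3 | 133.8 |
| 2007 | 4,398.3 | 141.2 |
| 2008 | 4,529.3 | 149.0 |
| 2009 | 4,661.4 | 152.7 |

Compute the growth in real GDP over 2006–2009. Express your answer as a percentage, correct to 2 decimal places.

Real GDP 2006 = 3925.3/1.338 = 2933.71.
Real GDP 2009 = 4661.4/1.527 = 3052.65.
Change = 3052.65/2933.71 − 1 = 0.0405.

4.05%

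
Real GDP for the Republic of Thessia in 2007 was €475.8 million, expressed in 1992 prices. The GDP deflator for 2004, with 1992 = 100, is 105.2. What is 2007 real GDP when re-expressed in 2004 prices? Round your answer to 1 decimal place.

€500.5 million

Real GDP in 2004 prices = Real GDP in 1992 prices × (P_2004/P_1992) = 475.8 × 1.052 = 500.54.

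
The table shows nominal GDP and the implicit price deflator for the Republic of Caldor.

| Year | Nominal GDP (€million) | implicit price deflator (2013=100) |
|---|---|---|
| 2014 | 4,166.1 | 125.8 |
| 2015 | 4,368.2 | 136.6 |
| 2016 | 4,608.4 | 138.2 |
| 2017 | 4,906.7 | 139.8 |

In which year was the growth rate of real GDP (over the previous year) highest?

2017

2015: real = 4368.2/1.366 = 3197.80; growth vs 2014 (3311.69) = -3.44%.
2016: real = 4608.4/1.382 = 3334.59; growth vs 2015 (3197.80) = 4.28%.
2017: real = 4906.7/1.398 = 3509.80; growth vs 2016 (3334.59) = 5.25%.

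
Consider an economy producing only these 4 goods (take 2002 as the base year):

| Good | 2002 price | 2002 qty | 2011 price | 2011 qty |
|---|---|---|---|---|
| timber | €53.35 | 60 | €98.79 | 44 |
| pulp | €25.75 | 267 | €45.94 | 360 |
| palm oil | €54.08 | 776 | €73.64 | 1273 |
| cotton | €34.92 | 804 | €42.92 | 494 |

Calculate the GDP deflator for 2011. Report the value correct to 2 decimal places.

139.01

Nominal GDP 2011 = 98.79·44 + 45.94·360 + 73.64·1273 + 42.92·494 = 135831.36.
Real GDP 2011 (at 2002 prices) = 53.35·44 + 25.75·360 + 54.08·1273 + 34.92·494 = 97711.72.
Deflator = Nominal/Real × 100 = 135831.36/97711.72 × 100 = 139.012.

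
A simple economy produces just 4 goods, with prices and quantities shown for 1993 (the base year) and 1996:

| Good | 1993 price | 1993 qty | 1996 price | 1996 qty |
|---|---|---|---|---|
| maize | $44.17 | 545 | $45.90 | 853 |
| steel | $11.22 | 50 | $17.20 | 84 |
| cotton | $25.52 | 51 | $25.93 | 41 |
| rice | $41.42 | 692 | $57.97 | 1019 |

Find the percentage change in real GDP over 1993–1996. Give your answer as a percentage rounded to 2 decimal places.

49.96%

Real GDP 1993 = Nominal GDP 1993 = 44.17·545 + 11.22·50 + 25.52·51 + 41.42·692 = 54597.81.
Real GDP 1996 (at 1993 prices) = 44.17·853 + 11.22·84 + 25.52·41 + 41.42·1019 = 81872.79.
Real growth = 81872.79/54597.81 − 1 = 0.4996.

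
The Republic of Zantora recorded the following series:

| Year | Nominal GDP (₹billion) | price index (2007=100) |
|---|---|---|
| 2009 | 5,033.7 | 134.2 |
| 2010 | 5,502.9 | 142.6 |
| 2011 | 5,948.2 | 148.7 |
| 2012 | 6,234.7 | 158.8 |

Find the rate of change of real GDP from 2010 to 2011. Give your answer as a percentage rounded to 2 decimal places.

3.66%

Real GDP 2010 = 5502.9/1.426 = 3858.98.
Real GDP 2011 = 5948.2/1.487 = 4000.13.
Change = 4000.13/3858.98 − 1 = 0.0366.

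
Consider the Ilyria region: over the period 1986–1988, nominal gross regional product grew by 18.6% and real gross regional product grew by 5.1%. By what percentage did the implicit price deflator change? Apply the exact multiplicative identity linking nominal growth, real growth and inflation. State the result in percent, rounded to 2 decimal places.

(1 + g_nom) = (1 + g_real)(1 + π), so π = 1.1860 / 1.0510 − 1 = 0.12845.

12.84%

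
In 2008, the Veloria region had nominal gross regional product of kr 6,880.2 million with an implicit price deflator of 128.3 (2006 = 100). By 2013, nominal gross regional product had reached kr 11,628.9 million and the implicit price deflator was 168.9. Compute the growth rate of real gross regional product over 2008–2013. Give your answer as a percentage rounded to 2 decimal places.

Deflate each year: 2008 → 6880.2/1.283 = 5362.59; 2013 → 11628.9/1.689 = 6885.08.
So real gross regional product changed by 6885.08/5362.59 − 1 = 0.2839, i.e. 28.39%.

28.39%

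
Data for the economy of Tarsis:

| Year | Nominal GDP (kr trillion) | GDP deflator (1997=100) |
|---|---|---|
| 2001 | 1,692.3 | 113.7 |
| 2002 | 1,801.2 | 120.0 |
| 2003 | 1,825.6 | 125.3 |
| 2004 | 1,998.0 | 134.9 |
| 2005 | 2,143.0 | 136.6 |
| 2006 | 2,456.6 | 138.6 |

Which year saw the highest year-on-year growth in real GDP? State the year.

2002: real = 1801.2/1.200 = 1501.00; growth vs 2001 (1488.39) = 0.85%.
2003: real = 1825.6/1.253 = 1456.98; growth vs 2002 (1501.00) = -2.93%.
2004: real = 1998.0/1.349 = 1481.10; growth vs 2003 (1456.98) = 1.66%.
2005: real = 2143.0/1.366 = 1568.81; growth vs 2004 (1481.10) = 5.92%.
2006: real = 2456.6/1.386 = 1772.44; growth vs 2005 (1568.81) = 12.98%.

2006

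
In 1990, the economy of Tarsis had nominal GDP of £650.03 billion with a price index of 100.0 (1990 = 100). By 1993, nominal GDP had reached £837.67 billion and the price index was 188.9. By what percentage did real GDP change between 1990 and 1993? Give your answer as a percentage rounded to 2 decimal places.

-31.78%

Deflate each year: 1990 → 650.03/1.000 = 650.03; 1993 → 837.67/1.889 = 443.45.
So real GDP changed by 443.45/650.03 − 1 = -0.3178, i.e. -31.78%.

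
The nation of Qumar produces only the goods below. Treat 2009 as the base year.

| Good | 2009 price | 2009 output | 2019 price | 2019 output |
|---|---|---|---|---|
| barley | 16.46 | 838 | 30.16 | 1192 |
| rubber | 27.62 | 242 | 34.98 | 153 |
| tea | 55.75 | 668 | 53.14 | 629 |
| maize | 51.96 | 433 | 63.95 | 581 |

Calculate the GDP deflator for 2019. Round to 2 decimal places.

125.57

Nominal GDP 2019 = 30.16·1192 + 34.98·153 + 53.14·629 + 63.95·581 = 111882.67.
Real GDP 2019 (at 2009 prices) = 16.46·1192 + 27.62·153 + 55.75·629 + 51.96·581 = 89101.69.
Deflator = Nominal/Real × 100 = 111882.67/89101.69 × 100 = 125.567.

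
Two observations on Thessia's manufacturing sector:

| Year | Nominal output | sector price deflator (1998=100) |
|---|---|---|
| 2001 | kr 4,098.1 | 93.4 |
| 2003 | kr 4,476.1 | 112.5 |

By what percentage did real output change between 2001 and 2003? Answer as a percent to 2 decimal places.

Real output 2001 = 4098.1 / 0.934 = 4387.69.
Real output 2003 = 4476.1 / 1.125 = 3978.76.
Real growth = 3978.76 / 4387.69 − 1 = -0.0932.

-9.32%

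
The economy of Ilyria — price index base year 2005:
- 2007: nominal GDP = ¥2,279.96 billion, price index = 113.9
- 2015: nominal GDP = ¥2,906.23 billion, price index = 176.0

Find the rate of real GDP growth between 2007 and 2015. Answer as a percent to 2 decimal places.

-17.51%

Real GDP 2007 = 2279.96 / 1.139 = 2001.72.
Real GDP 2015 = 2906.23 / 1.760 = 1651.27.
Real growth = 1651.27 / 2001.72 − 1 = -0.1751.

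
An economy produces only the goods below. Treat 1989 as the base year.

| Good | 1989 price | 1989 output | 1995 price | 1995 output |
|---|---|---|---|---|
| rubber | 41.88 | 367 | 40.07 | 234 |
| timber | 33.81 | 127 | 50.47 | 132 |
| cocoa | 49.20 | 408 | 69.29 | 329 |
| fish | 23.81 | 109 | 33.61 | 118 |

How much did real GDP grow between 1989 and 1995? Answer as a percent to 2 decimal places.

Real GDP 1989 = Nominal GDP 1989 = 41.88·367 + 33.81·127 + 49.20·408 + 23.81·109 = 42332.72.
Real GDP 1995 (at 1989 prices) = 41.88·234 + 33.81·132 + 49.20·329 + 23.81·118 = 33259.22.
Real growth = 33259.22/42332.72 − 1 = -0.2143.

-21.43%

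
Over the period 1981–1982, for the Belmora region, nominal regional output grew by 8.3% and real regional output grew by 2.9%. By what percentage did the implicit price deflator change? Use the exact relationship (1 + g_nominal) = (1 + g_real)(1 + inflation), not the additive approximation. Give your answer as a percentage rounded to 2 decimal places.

(1 + g_nom) = (1 + g_real)(1 + π), so π = 1.0830 / 1.0290 − 1 = 0.05248.

5.25%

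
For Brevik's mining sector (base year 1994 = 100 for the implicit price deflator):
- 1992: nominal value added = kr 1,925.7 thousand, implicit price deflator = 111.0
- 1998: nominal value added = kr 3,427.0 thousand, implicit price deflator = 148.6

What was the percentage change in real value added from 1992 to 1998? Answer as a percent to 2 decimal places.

Deflate each year: 1992 → 1925.7/1.110 = 1734.86; 1998 → 3427.0/1.486 = 2306.19.
So real value added changed by 2306.19/1734.86 − 1 = 0.3293, i.e. 32.93%.

32.93%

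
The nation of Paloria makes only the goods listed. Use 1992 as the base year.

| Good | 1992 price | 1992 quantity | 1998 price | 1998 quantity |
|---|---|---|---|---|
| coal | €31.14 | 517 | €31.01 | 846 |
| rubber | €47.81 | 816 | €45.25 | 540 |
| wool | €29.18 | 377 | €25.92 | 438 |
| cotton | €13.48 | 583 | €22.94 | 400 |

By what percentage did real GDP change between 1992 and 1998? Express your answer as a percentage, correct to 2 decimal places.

Real GDP 1992 = Nominal GDP 1992 = 31.14·517 + 47.81·816 + 29.18·377 + 13.48·583 = 73972.04.
Real GDP 1998 (at 1992 prices) = 31.14·846 + 47.81·540 + 29.18·438 + 13.48·400 = 70334.68.
Real growth = 70334.68/73972.04 − 1 = -0.0492.

-4.92%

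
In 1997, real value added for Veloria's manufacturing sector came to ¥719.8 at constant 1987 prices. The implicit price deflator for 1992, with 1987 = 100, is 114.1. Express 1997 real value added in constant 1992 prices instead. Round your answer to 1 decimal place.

¥821.3

Real value added in 1992 prices = Real value added in 1987 prices × (P_1992/P_1987) = 719.8 × 1.141 = 821.29.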